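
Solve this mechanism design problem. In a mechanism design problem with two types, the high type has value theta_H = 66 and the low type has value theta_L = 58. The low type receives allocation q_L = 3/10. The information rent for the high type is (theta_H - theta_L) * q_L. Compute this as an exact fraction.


Step 1: theta_H - theta_L = 66 - 58 = 8
Step 2: Information rent = (theta_H - theta_L) * q_L
Step 3: = 8 * 3/10
Step 4: = 12/5

12/5


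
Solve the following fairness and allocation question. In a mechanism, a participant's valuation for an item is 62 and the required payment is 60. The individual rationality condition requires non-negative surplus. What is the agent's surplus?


Step 1: Surplus = value - payment = 62 - 60 = 2
Step 2: IR is satisfied (surplus >= 0)

2


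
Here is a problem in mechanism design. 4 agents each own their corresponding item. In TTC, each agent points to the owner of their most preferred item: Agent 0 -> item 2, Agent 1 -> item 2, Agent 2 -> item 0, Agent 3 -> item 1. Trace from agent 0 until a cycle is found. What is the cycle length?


Step 1: Trace the pointer graph from agent 0: 0 -> 2 -> 0
Step 2: A cycle is detected when we revisit agent 0
Step 3: The cycle is: 0 -> 2 -> 0
Step 4: Cycle length = 2

2


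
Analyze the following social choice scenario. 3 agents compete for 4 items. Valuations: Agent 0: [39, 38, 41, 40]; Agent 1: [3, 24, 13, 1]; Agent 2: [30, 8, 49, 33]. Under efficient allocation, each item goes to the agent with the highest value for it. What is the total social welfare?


Step 1: For each item, find the maximum value among all agents.
Step 2: Item 0 -> Agent 0 (value 39)
Step 3: Item 1 -> Agent 0 (value 38)
Step 4: Item 2 -> Agent 2 (value 49)
Step 5: Item 3 -> Agent 0 (value 40)
Step 6: Total welfare = 39 + 38 + 49 + 40 = 166

166


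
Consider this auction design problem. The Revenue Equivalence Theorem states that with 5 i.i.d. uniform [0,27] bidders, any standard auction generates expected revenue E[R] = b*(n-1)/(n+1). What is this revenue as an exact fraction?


Step 1: By Revenue Equivalence, expected revenue = b*(n-1)/(n+1)
Step 2: Substituting n = 5, b = 27
Step 3: Revenue = 27*(5-1)/(5+1) = 27*4/6
Step 4: Revenue = 108/6 = 18

18


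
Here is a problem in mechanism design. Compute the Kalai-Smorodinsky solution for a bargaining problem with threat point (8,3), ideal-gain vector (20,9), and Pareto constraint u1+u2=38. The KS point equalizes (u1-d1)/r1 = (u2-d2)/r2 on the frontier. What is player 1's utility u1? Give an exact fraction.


Step 1: At the KS point, (u1-d1)/r1 = (u2-d2)/r2 = t and u1+u2 = 38
Step 2: u1 = d1 + r1*t and u2 = d2 + r2*t, so (d1 + r1*t) + (d2 + r2*t) = 38
Step 3: t = (38 - 8 - 3)/(20 + 9) = 27/29
Step 4: u1 = d1 + r1*t = 8 + 20 * 27/29 = 772/29
Step 5: (Check: u2 = d2 + r2*t = 330/29; u1+u2 = 772/29 + 330/29 = 38, on the frontier.)

772/29


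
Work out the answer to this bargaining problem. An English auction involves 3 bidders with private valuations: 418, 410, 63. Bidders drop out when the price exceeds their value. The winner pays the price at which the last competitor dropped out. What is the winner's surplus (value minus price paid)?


Step 1: Identify the highest value: 418
Step 2: Identify the second-highest value: 410
Step 3: The final price = second-highest value = 410
Step 4: Surplus = 418 - 410 = 8

8


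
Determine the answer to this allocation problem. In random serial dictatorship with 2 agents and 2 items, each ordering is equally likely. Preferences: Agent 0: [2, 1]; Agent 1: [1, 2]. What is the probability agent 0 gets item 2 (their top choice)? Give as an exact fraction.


Step 1: Agent 0 wants item 2
Step 2: There are 2 possible orderings of agents
Step 3: In 2 orderings, agent 0 gets item 2
Step 4: Probability = 2/2 = 1

1


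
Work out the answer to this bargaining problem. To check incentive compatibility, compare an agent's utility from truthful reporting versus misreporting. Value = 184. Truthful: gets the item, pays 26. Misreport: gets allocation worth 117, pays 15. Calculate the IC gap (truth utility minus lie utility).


Step 1: U(truth) = value - payment = 184 - 26 = 158
Step 2: U(lie) = allocation - payment = 117 - 15 = 102
Step 3: IC gap = 158 - 102 = 56

56


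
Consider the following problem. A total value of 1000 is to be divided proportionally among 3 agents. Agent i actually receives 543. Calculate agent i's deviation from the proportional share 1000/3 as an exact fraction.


Step 1: Proportional share = 1000/3
Step 2: Agent's actual allocation = 543
Step 3: Excess = 543 - 1000/3 = 629/3

629/3


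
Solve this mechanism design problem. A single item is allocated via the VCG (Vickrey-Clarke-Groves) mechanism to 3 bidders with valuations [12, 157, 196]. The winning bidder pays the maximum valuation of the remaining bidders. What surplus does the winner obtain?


Step 1: The winner is the agent with the highest value: agent 2 with value 196
Step 2: Values of other agents: [12, 157]
Step 3: VCG payment = max of others' values = 157
Step 4: Surplus = 196 - 157 = 39

39


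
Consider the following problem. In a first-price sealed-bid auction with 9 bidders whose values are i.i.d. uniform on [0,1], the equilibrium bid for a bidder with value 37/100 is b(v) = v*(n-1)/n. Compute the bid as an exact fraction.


Step 1: The symmetric BNE bidding function is b(v) = v * (n-1) / n
Step 2: Substitute v = 37/100 and n = 9
Step 3: b = 37/100 * 8/9
Step 4: b = 74/225

74/225


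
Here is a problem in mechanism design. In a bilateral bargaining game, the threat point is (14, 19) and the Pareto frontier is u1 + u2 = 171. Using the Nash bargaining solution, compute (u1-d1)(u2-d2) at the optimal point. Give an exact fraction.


Step 1: The Nash solution splits surplus symmetrically above the disagreement point
Step 2: u1 = (total + d1 - d2)/2 = (171 + 14 - 19)/2 = 83
Step 3: u2 = (total - d1 + d2)/2 = (171 - 14 + 19)/2 = 88
Step 4: Nash product = (83 - 14) * (88 - 19)
Step 5: = 69 * 69 = 4761

4761


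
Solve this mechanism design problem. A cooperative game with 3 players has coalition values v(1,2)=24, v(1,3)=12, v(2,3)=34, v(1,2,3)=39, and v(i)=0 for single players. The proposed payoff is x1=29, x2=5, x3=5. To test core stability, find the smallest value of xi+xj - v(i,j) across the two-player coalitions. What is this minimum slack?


Step 1: Slack for coalition (1,2): x1+x2 - v12 = 34 - 24 = 10
Step 2: Slack for coalition (1,3): x1+x3 - v13 = 34 - 12 = 22
Step 3: Slack for coalition (2,3): x2+x3 - v23 = 10 - 34 = -24
Step 4: Minimum slack = min(10, 22, -24) = -24, attained by (2,3); coalition (2,3) can block (slack < 0), so the allocation is not in the core

-24


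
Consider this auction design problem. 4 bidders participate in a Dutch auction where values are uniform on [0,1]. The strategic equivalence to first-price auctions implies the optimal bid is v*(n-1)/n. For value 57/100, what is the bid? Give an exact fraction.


Step 1: Dutch auctions are strategically equivalent to first-price auctions
Step 2: The equilibrium bid is b(v) = v*(n-1)/n
Step 3: b = 57/100 * 3/4
Step 4: b = 171/400

171/400


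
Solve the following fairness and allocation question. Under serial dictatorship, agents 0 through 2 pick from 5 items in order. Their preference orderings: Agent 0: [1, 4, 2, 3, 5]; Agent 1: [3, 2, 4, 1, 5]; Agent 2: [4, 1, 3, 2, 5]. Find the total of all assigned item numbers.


Step 1: Agent 0 picks item 1
Step 2: Agent 1 picks item 3
Step 3: Agent 2 picks item 4
Step 4: Sum = 1 + 3 + 4 = 8

8


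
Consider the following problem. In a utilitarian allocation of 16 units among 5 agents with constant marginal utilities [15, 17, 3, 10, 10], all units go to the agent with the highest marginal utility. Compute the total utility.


Step 1: The marginal utilities are [15, 17, 3, 10, 10]
Step 2: The highest marginal utility is 17
Step 3: All 16 units go to that agent
Step 4: Total utility = 17 * 16 = 272

272


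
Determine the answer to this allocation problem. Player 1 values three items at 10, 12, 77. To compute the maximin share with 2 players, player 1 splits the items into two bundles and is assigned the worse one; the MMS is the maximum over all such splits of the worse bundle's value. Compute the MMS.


Step 1: Item values = 10, 12, 77
Step 2: Enumerate all 2-bundle partitions and take the smaller bundle:
  Partition 1: {10} vs {12,77} -> bundles 10, 89; min = 10
  Partition 2: {12} vs {10,77} -> bundles 12, 87; min = 12
  Partition 3: {77} vs {10,12} -> bundles 77, 22; min = 22
Step 3: MMS = max(10, 12, 22) = 22

22


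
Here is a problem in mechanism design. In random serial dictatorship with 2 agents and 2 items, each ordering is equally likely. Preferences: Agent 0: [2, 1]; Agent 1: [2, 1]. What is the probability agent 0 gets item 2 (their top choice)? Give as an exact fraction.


Step 1: Agent 0 wants item 2
Step 2: There are 2 possible orderings of agents
Step 3: In 1 orderings, agent 0 gets item 2
Step 4: Probability = 1/2

1/2


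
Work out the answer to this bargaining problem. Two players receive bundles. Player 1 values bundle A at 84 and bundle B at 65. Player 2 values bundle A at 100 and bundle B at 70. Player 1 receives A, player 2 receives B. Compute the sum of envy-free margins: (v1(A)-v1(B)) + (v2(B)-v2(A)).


Step 1: Player 1's margin = v1(A) - v1(B) = 84 - 65 = 19
Step 2: Player 2's margin = v2(B) - v2(A) = 70 - 100 = -30
Step 3: Total margin = 19 + -30 = -11

-11


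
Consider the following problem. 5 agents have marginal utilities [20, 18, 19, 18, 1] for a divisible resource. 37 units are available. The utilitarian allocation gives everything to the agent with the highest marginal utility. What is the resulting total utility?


Step 1: The marginal utilities are [20, 18, 19, 18, 1]
Step 2: The highest marginal utility is 20
Step 3: All 37 units go to that agent
Step 4: Total utility = 20 * 37 = 740

740


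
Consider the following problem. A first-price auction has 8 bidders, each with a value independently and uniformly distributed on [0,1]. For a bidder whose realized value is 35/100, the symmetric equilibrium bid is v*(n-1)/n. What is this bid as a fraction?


Step 1: The symmetric BNE bidding function is b(v) = v * (n-1) / n
Step 2: Substitute v = 7/20 and n = 8
Step 3: b = 7/20 * 7/8
Step 4: b = 49/160

49/160


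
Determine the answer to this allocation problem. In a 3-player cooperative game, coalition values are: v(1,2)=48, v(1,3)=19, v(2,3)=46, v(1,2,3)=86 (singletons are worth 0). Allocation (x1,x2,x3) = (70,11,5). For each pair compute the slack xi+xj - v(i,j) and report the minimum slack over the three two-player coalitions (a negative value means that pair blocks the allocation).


Step 1: Slack for coalition (1,2): x1+x2 - v12 = 81 - 48 = 33
Step 2: Slack for coalition (1,3): x1+x3 - v13 = 75 - 19 = 56
Step 3: Slack for coalition (2,3): x2+x3 - v23 = 16 - 46 = -30
Step 4: Minimum slack = min(33, 56, -30) = -30, attained by (2,3); coalition (2,3) can block (slack < 0), so the allocation is not in the core

-30


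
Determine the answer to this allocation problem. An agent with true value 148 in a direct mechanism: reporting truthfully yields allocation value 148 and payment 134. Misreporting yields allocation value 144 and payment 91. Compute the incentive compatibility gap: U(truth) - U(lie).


Step 1: U(truth) = value - payment = 148 - 134 = 14
Step 2: U(lie) = allocation - payment = 144 - 91 = 53
Step 3: IC gap = 14 - 53 = -39

-39


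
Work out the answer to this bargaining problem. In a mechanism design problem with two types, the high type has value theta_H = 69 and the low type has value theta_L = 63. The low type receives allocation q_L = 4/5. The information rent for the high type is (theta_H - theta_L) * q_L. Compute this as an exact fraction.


Step 1: theta_H - theta_L = 69 - 63 = 6
Step 2: Information rent = (theta_H - theta_L) * q_L
Step 3: = 6 * 4/5
Step 4: = 24/5

24/5


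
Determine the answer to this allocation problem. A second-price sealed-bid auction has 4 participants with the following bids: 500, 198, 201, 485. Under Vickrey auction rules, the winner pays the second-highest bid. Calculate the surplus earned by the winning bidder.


Step 1: Sort bids in descending order: 500, 485, 201, 198
Step 2: The winning bid is the highest: 500
Step 3: The payment equals the second-highest bid: 485
Step 4: Surplus = winner's bid - payment = 500 - 485 = 15

15


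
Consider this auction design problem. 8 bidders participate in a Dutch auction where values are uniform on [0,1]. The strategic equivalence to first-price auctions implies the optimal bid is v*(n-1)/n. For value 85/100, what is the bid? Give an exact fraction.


Step 1: Dutch auctions are strategically equivalent to first-price auctions
Step 2: The equilibrium bid is b(v) = v*(n-1)/n
Step 3: b = 17/20 * 7/8
Step 4: b = 119/160

119/160


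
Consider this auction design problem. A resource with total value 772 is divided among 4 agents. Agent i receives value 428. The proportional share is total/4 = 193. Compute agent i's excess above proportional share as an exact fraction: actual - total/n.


Step 1: Proportional share = 772/4 = 193
Step 2: Agent's actual allocation = 428
Step 3: Excess = 428 - 193 = 235

235


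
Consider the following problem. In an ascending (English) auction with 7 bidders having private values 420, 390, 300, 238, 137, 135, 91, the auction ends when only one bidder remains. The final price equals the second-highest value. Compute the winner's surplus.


Step 1: Identify the highest value: 420
Step 2: Identify the second-highest value: 390
Step 3: The final price = second-highest value = 390
Step 4: Surplus = 420 - 390 = 30

30


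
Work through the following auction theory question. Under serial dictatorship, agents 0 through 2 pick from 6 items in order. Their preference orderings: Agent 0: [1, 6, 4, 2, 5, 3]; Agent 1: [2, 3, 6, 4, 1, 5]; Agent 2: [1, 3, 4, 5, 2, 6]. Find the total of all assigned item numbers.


Step 1: Agent 0 picks item 1
Step 2: Agent 1 picks item 2
Step 3: Agent 2 picks item 3
Step 4: Sum = 1 + 2 + 3 = 6

6


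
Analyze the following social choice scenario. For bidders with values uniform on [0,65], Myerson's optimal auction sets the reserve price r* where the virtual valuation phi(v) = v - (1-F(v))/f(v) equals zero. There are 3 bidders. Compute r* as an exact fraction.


Step 1: For U[0,65], F(v) = v/65 and f(v) = 1/65
Step 2: phi(v) = v - (1 - v/65)/(1/65) = v - (65 - v) = 2v - 65
Step 3: Set phi(r*) = 0: 2r* - 65 = 0
Step 4: r* = 65/2 (the number of bidders n = 3 does not enter)

65/2


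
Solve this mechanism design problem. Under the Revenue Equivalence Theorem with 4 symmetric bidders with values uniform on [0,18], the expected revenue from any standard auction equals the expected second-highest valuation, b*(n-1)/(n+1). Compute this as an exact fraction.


Step 1: By Revenue Equivalence, expected revenue = b*(n-1)/(n+1)
Step 2: Substituting n = 4, b = 18
Step 3: Revenue = 18*(4-1)/(4+1) = 18*3/5
Step 4: Revenue = 54/5

54/5


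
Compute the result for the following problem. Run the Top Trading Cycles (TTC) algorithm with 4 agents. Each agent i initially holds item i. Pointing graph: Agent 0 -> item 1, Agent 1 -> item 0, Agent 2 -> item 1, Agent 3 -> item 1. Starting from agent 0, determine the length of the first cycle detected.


Step 1: Trace the pointer graph from agent 0: 0 -> 1 -> 0
Step 2: A cycle is detected when we revisit agent 0
Step 3: The cycle is: 0 -> 1 -> 0
Step 4: Cycle length = 2

2


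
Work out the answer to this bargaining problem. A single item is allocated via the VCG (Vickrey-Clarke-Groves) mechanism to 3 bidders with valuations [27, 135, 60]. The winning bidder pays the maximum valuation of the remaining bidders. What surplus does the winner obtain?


Step 1: The winner is the agent with the highest value: agent 1 with value 135
Step 2: Values of other agents: [27, 60]
Step 3: VCG payment = max of others' values = 60
Step 4: Surplus = 135 - 60 = 75

75


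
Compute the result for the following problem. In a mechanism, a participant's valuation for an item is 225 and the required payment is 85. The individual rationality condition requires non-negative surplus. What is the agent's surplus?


Step 1: Surplus = value - payment = 225 - 85 = 140
Step 2: IR is satisfied (surplus >= 0)

140


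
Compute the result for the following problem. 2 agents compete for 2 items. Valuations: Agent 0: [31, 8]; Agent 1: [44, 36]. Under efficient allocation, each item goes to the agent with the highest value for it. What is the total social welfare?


Step 1: For each item, find the maximum value among all agents.
Step 2: Item 0 -> Agent 1 (value 44)
Step 3: Item 1 -> Agent 1 (value 36)
Step 4: Total welfare = 44 + 36 = 80

80


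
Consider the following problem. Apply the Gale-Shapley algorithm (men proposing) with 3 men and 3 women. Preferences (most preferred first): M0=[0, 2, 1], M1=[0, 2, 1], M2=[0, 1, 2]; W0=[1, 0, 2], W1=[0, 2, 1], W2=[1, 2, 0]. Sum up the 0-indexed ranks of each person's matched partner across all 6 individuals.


Step 1: Run Gale-Shapley (men propose, women hold best offer):
  M0 proposes to W0; she accepts
  M1 proposes to W0; she switches from M0
  M2 proposes to W0; rejected
  M2 proposes to W1; she accepts
  M0 proposes to W2; she accepts
Step 2: Final matching: W0-M1, W1-M2, W2-M0
Step 3: 0-indexed ranks (man's rank of his match, then woman's): 0 + 0 + 1 + 1 + 1 + 2
Step 4: Total rank sum = 5

5


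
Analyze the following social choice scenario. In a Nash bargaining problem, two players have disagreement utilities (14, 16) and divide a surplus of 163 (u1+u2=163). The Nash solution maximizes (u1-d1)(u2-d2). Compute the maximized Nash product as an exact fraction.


Step 1: The Nash solution splits surplus symmetrically above the disagreement point
Step 2: u1 = (total + d1 - d2)/2 = (163 + 14 - 16)/2 = 161/2
Step 3: u2 = (total - d1 + d2)/2 = (163 - 14 + 16)/2 = 165/2
Step 4: Nash product = (161/2 - 14) * (165/2 - 16)
Step 5: = 133/2 * 133/2 = 17689/4

17689/4


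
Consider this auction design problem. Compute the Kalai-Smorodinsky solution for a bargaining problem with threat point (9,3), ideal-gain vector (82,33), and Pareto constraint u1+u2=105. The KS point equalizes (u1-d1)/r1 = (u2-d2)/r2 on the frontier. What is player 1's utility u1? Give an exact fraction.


Step 1: At the KS point, (u1-d1)/r1 = (u2-d2)/r2 = t and u1+u2 = 105
Step 2: u1 = d1 + r1*t and u2 = d2 + r2*t, so (d1 + r1*t) + (d2 + r2*t) = 105
Step 3: t = (105 - 9 - 3)/(82 + 33) = 93/115
Step 4: u1 = d1 + r1*t = 9 + 82 * 93/115 = 8661/115
Step 5: (Check: u2 = d2 + r2*t = 3414/115; u1+u2 = 8661/115 + 3414/115 = 105, on the frontier.)

8661/115


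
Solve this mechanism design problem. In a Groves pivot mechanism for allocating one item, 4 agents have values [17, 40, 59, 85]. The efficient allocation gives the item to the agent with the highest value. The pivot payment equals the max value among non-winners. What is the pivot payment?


Step 1: The efficient winner is agent 3 with value 85
Step 2: Other agents' values: [17, 40, 59]
Step 3: Pivot payment = max(others) = 59
Step 4: The winner pays 59

59


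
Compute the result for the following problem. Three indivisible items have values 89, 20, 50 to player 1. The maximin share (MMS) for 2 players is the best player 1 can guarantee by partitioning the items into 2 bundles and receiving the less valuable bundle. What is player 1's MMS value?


Step 1: Item values = 89, 20, 50
Step 2: Enumerate all 2-bundle partitions and take the smaller bundle:
  Partition 1: {89} vs {20,50} -> bundles 89, 70; min = 70
  Partition 2: {20} vs {89,50} -> bundles 20, 139; min = 20
  Partition 3: {50} vs {89,20} -> bundles 50, 109; min = 50
Step 3: MMS = max(70, 20, 50) = 70

70


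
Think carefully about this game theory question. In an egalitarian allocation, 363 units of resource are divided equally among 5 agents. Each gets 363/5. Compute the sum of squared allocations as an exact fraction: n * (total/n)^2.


Step 1: Each agent's share = 363/5
Step 2: Square of each share = (363/5)^2 = 131769/25
Step 3: Sum of squares = 5 * 131769/25 = 131769/5

131769/5


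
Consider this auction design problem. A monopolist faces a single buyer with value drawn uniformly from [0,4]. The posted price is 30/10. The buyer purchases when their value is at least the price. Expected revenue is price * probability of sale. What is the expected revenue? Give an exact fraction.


Step 1: Posted price r = 3, value support [0,4]
Step 2: P(v >= r) = (4 - 3)/4 = 1/4
Step 3: Expected revenue = r * P(v >= r) = 3 * 1/4
Step 4: Revenue = 3/4

3/4


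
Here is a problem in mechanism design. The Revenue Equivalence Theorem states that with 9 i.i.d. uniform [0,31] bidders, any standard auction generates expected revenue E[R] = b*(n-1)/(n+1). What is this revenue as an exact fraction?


Step 1: By Revenue Equivalence, expected revenue = b*(n-1)/(n+1)
Step 2: Substituting n = 9, b = 31
Step 3: Revenue = 31*(9-1)/(9+1) = 31*8/10
Step 4: Revenue = 248/10 = 124/5

124/5


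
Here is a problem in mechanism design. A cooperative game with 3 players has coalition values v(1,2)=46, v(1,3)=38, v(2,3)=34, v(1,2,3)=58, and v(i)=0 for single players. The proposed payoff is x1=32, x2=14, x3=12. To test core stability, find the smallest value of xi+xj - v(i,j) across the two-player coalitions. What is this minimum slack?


Step 1: Slack for coalition (1,2): x1+x2 - v12 = 46 - 46 = 0
Step 2: Slack for coalition (1,3): x1+x3 - v13 = 44 - 38 = 6
Step 3: Slack for coalition (2,3): x2+x3 - v23 = 26 - 34 = -8
Step 4: Minimum slack = min(0, 6, -8) = -8, attained by (2,3); coalition (2,3) can block (slack < 0), so the allocation is not in the core

-8


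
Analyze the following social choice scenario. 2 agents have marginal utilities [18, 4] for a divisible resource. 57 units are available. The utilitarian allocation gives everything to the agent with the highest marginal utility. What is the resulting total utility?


Step 1: The marginal utilities are [18, 4]
Step 2: The highest marginal utility is 18
Step 3: All 57 units go to that agent
Step 4: Total utility = 18 * 57 = 1026

1026


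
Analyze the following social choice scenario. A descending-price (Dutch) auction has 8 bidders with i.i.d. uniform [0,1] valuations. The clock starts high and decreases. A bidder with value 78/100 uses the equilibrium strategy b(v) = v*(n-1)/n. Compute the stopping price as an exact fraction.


Step 1: Dutch auctions are strategically equivalent to first-price auctions
Step 2: The equilibrium bid is b(v) = v*(n-1)/n
Step 3: b = 39/50 * 7/8
Step 4: b = 273/400

273/400


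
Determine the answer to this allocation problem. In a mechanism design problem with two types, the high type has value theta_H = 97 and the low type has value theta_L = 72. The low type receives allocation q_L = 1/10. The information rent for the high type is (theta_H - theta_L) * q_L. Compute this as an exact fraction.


Step 1: theta_H - theta_L = 97 - 72 = 25
Step 2: Information rent = (theta_H - theta_L) * q_L
Step 3: = 25 * 1/10
Step 4: = 5/2

5/2


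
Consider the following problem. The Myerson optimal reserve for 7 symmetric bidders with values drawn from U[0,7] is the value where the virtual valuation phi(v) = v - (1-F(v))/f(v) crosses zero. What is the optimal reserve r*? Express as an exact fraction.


Step 1: For U[0,7], F(v) = v/7 and f(v) = 1/7
Step 2: phi(v) = v - (1 - v/7)/(1/7) = v - (7 - v) = 2v - 7
Step 3: Set phi(r*) = 0: 2r* - 7 = 0
Step 4: r* = 7/2 (the number of bidders n = 7 does not enter)

7/2


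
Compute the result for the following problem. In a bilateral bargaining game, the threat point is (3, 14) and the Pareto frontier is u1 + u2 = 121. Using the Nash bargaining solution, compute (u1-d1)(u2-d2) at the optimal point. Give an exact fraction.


Step 1: The Nash solution splits surplus symmetrically above the disagreement point
Step 2: u1 = (total + d1 - d2)/2 = (121 + 3 - 14)/2 = 55
Step 3: u2 = (total - d1 + d2)/2 = (121 - 3 + 14)/2 = 66
Step 4: Nash product = (55 - 3) * (66 - 14)
Step 5: = 52 * 52 = 2704

2704


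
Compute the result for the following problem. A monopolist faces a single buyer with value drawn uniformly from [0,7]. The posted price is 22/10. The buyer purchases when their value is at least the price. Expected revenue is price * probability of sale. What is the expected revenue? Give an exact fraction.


Step 1: Posted price r = 11/5, value support [0,7]
Step 2: P(v >= r) = (7 - 11/5)/7 = 24/35
Step 3: Expected revenue = r * P(v >= r) = 11/5 * 24/35
Step 4: Revenue = 264/175

264/175


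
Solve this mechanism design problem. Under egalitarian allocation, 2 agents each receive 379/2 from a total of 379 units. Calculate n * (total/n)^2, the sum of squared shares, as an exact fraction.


Step 1: Each agent's share = 379/2
Step 2: Square of each share = (379/2)^2 = 143641/4
Step 3: Sum of squares = 2 * 143641/4 = 143641/2

143641/2


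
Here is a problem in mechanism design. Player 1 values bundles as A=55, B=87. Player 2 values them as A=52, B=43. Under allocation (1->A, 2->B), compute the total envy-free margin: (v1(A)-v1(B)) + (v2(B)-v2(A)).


Step 1: Player 1's margin = v1(A) - v1(B) = 55 - 87 = -32
Step 2: Player 2's margin = v2(B) - v2(A) = 43 - 52 = -9
Step 3: Total margin = -32 + -9 = -41

-41


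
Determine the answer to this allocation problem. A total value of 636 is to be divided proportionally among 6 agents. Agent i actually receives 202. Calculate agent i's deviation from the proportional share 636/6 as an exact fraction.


Step 1: Proportional share = 636/6 = 106
Step 2: Agent's actual allocation = 202
Step 3: Excess = 202 - 106 = 96

96


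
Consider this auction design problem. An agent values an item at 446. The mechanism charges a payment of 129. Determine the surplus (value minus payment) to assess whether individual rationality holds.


Step 1: Surplus = value - payment = 446 - 129 = 317
Step 2: IR is satisfied (surplus >= 0)

317


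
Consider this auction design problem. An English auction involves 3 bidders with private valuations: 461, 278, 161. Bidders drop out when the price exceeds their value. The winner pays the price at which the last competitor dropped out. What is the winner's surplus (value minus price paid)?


Step 1: Identify the highest value: 461
Step 2: Identify the second-highest value: 278
Step 3: The final price = second-highest value = 278
Step 4: Surplus = 461 - 278 = 183

183


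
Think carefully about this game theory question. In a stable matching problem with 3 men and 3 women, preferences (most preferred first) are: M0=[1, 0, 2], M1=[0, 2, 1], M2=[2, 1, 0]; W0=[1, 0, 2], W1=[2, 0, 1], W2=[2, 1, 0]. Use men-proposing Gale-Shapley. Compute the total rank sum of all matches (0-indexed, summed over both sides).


Step 1: Run Gale-Shapley (men propose, women hold best offer):
  M0 proposes to W1; she accepts
  M1 proposes to W0; she accepts
  M2 proposes to W2; she accepts
Step 2: Final matching: W0-M1, W1-M0, W2-M2
Step 3: 0-indexed ranks (man's rank of his match, then woman's): 0 + 0 + 0 + 1 + 0 + 0
Step 4: Total rank sum = 1

1


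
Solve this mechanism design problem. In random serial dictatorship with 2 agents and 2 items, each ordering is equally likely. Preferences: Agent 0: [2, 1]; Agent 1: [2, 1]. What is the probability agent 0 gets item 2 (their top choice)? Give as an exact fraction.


Step 1: Agent 0 wants item 2
Step 2: There are 2 possible orderings of agents
Step 3: In 1 orderings, agent 0 gets item 2
Step 4: Probability = 1/2

1/2


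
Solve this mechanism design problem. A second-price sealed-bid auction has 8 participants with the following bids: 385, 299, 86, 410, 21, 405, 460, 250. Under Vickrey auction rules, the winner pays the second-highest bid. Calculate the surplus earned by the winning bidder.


Step 1: Sort bids in descending order: 460, 410, 405, 385, 299, 250, 86, 21
Step 2: The winning bid is the highest: 460
Step 3: The payment equals the second-highest bid: 410
Step 4: Surplus = winner's bid - payment = 460 - 410 = 50

50


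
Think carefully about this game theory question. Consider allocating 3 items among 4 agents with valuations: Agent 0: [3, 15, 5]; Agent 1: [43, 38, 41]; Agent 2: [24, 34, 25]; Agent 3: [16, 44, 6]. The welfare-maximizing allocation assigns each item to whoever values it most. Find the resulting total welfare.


Step 1: For each item, find the maximum value among all agents.
Step 2: Item 0 -> Agent 1 (value 43)
Step 3: Item 1 -> Agent 3 (value 44)
Step 4: Item 2 -> Agent 1 (value 41)
Step 5: Total welfare = 43 + 44 + 41 = 128

128


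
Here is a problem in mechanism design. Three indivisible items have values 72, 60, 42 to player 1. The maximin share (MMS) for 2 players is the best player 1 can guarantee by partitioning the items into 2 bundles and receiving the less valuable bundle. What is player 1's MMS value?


Step 1: Item values = 72, 60, 42
Step 2: Enumerate all 2-bundle partitions and take the smaller bundle:
  Partition 1: {72} vs {60,42} -> bundles 72, 102; min = 72
  Partition 2: {60} vs {72,42} -> bundles 60, 114; min = 60
  Partition 3: {42} vs {72,60} -> bundles 42, 132; min = 42
Step 3: MMS = max(72, 60, 42) = 72

72


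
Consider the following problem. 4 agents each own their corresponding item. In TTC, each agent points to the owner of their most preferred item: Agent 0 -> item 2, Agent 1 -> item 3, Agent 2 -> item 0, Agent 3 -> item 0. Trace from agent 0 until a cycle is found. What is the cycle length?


Step 1: Trace the pointer graph from agent 0: 0 -> 2 -> 0
Step 2: A cycle is detected when we revisit agent 0
Step 3: The cycle is: 0 -> 2 -> 0
Step 4: Cycle length = 2

2


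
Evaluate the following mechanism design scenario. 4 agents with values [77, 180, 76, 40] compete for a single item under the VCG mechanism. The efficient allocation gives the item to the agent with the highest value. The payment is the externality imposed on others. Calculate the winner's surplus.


Step 1: The winner is the agent with the highest value: agent 1 with value 180
Step 2: Values of other agents: [77, 76, 40]
Step 3: VCG payment = max of others' values = 77
Step 4: Surplus = 180 - 77 = 103

103


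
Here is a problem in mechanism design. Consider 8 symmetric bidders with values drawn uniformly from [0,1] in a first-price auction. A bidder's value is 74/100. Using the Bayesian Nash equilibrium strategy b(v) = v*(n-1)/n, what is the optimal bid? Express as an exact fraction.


Step 1: The symmetric BNE bidding function is b(v) = v * (n-1) / n
Step 2: Substitute v = 37/50 and n = 8
Step 3: b = 37/50 * 7/8
Step 4: b = 259/400

259/400


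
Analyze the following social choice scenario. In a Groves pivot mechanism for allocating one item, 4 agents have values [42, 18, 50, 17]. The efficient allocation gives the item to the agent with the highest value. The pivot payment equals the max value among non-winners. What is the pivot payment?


Step 1: The efficient winner is agent 2 with value 50
Step 2: Other agents' values: [42, 18, 17]
Step 3: Pivot payment = max(others) = 42
Step 4: The winner pays 42

42


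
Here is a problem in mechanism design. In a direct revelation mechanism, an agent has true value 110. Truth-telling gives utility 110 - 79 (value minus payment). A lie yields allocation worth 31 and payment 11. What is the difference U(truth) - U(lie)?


Step 1: U(truth) = value - payment = 110 - 79 = 31
Step 2: U(lie) = allocation - payment = 31 - 11 = 20
Step 3: IC gap = 31 - 20 = 11

11


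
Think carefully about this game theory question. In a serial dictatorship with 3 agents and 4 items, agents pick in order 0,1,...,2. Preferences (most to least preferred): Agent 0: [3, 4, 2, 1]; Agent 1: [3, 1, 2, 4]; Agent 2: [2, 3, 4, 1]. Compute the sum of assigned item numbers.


Step 1: Agent 0 picks item 3
Step 2: Agent 1 picks item 1
Step 3: Agent 2 picks item 2
Step 4: Sum = 3 + 1 + 2 = 6

6


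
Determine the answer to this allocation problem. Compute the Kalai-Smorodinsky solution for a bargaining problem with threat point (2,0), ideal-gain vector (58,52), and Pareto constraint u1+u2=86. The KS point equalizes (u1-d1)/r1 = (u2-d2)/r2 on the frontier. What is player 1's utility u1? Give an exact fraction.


Step 1: At the KS point, (u1-d1)/r1 = (u2-d2)/r2 = t and u1+u2 = 86
Step 2: u1 = d1 + r1*t and u2 = d2 + r2*t, so (d1 + r1*t) + (d2 + r2*t) = 86
Step 3: t = (86 - 2 - 0)/(58 + 52) = 84/110 = 42/55
Step 4: u1 = d1 + r1*t = 2 + 58 * 42/55 = 2546/55
Step 5: (Check: u2 = d2 + r2*t = 2184/55; u1+u2 = 2546/55 + 2184/55 = 86, on the frontier.)

2546/55


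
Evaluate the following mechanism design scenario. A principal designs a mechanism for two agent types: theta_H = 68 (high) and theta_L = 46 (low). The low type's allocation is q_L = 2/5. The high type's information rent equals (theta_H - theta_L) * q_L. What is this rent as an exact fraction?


Step 1: theta_H - theta_L = 68 - 46 = 22
Step 2: Information rent = (theta_H - theta_L) * q_L
Step 3: = 22 * 2/5
Step 4: = 44/5

44/5


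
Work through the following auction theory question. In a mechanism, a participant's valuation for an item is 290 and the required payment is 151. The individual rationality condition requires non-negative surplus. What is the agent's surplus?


Step 1: Surplus = value - payment = 290 - 151 = 139
Step 2: IR is satisfied (surplus >= 0)

139


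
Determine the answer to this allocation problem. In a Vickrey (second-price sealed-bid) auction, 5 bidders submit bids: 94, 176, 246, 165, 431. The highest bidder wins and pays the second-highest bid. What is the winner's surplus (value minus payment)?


Step 1: Sort bids in descending order: 431, 246, 176, 165, 94
Step 2: The winning bid is the highest: 431
Step 3: The payment equals the second-highest bid: 246
Step 4: Surplus = winner's bid - payment = 431 - 246 = 185

185


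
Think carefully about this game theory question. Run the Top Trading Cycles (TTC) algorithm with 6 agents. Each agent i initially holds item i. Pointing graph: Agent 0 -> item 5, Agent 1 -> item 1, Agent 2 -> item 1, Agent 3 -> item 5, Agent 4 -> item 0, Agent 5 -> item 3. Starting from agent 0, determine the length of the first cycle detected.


Step 1: Trace the pointer graph from agent 0: 0 -> 5 -> 3 -> 5
Step 2: A cycle is detected when we revisit agent 5
Step 3: The cycle is: 5 -> 3 -> 5
Step 4: Cycle length = 2

2


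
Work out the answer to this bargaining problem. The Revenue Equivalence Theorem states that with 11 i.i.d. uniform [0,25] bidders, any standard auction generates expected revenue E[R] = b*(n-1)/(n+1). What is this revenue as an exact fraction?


Step 1: By Revenue Equivalence, expected revenue = b*(n-1)/(n+1)
Step 2: Substituting n = 11, b = 25
Step 3: Revenue = 25*(11-1)/(11+1) = 25*10/12
Step 4: Revenue = 250/12 = 125/6

125/6


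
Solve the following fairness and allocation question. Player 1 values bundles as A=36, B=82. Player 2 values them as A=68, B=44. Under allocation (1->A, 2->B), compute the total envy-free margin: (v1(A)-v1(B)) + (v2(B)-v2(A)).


Step 1: Player 1's margin = v1(A) - v1(B) = 36 - 82 = -46
Step 2: Player 2's margin = v2(B) - v2(A) = 44 - 68 = -24
Step 3: Total margin = -46 + -24 = -70

-70


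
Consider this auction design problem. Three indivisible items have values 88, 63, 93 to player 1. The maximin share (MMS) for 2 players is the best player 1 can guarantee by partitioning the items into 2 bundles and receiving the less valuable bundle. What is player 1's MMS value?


Step 1: Item values = 88, 63, 93
Step 2: Enumerate all 2-bundle partitions and take the smaller bundle:
  Partition 1: {88} vs {63,93} -> bundles 88, 156; min = 88
  Partition 2: {63} vs {88,93} -> bundles 63, 181; min = 63
  Partition 3: {93} vs {88,63} -> bundles 93, 151; min = 93
Step 3: MMS = max(88, 63, 93) = 93

93


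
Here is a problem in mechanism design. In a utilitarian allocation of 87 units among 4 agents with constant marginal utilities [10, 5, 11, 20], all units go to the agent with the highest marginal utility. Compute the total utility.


Step 1: The marginal utilities are [10, 5, 11, 20]
Step 2: The highest marginal utility is 20
Step 3: All 87 units go to that agent
Step 4: Total utility = 20 * 87 = 1740

1740


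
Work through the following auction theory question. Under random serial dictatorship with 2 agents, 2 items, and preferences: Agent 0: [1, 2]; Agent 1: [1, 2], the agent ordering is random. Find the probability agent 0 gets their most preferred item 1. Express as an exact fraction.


Step 1: Agent 0 wants item 1
Step 2: There are 2 possible orderings of agents
Step 3: In 1 orderings, agent 0 gets item 1
Step 4: Probability = 1/2

1/2


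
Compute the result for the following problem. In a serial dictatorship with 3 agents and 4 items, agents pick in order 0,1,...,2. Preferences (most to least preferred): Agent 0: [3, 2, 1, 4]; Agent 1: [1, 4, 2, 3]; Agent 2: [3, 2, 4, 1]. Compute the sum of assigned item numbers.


Step 1: Agent 0 picks item 3
Step 2: Agent 1 picks item 1
Step 3: Agent 2 picks item 2
Step 4: Sum = 3 + 1 + 2 = 6

6


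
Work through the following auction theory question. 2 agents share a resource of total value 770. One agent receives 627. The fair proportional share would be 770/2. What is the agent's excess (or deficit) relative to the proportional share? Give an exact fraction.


Step 1: Proportional share = 770/2 = 385
Step 2: Agent's actual allocation = 627
Step 3: Excess = 627 - 385 = 242

242


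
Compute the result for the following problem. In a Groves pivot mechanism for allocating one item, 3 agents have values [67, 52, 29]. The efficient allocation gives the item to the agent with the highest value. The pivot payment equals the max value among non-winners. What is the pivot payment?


Step 1: The efficient winner is agent 0 with value 67
Step 2: Other agents' values: [52, 29]
Step 3: Pivot payment = max(others) = 52
Step 4: The winner pays 52

52


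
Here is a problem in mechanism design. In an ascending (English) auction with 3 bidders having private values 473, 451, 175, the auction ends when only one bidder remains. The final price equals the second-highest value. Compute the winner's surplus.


Step 1: Identify the highest value: 473
Step 2: Identify the second-highest value: 451
Step 3: The final price = second-highest value = 451
Step 4: Surplus = 473 - 451 = 22

22


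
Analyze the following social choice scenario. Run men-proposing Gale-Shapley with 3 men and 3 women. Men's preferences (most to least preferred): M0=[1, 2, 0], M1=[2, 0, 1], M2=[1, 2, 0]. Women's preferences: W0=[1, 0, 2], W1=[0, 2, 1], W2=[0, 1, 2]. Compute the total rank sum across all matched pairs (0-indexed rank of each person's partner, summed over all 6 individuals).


Step 1: Run Gale-Shapley (men propose, women hold best offer):
  M0 proposes to W1; she accepts
  M1 proposes to W2; she accepts
  M2 proposes to W1; rejected
  M2 proposes to W2; rejected
  M2 proposes to W0; she accepts
Step 2: Final matching: W0-M2, W1-M0, W2-M1
Step 3: 0-indexed ranks (man's rank of his match, then woman's): 2 + 2 + 0 + 0 + 0 + 1
Step 4: Total rank sum = 5

5


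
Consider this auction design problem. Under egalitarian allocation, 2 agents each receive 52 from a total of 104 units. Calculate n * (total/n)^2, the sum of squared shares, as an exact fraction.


Step 1: Each agent's share = 104/2 = 52
Step 2: Square of each share = (52)^2 = 2704
Step 3: Sum of squares = 2 * 2704 = 5408

5408


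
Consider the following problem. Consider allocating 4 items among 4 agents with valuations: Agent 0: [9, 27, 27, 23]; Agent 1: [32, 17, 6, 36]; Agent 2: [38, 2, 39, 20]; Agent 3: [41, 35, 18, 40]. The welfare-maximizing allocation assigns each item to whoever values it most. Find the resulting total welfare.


Step 1: For each item, find the maximum value among all agents.
Step 2: Item 0 -> Agent 3 (value 41)
Step 3: Item 1 -> Agent 3 (value 35)
Step 4: Item 2 -> Agent 2 (value 39)
Step 5: Item 3 -> Agent 3 (value 40)
Step 6: Total welfare = 41 + 35 + 39 + 40 = 155

155
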